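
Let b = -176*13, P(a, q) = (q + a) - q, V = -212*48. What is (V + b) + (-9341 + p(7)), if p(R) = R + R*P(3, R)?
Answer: -21777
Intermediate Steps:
V = -10176
P(a, q) = a (P(a, q) = (a + q) - q = a)
p(R) = 4*R (p(R) = R + R*3 = R + 3*R = 4*R)
b = -2288
(V + b) + (-9341 + p(7)) = (-10176 - 2288) + (-9341 + 4*7) = -12464 + (-9341 + 28) = -12464 - 9313 = -21777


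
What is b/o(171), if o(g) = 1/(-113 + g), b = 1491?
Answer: 86478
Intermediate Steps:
b/o(171) = 1491/(1/(-113 + 171)) = 1491/(1/58) = 1491*58 = 86478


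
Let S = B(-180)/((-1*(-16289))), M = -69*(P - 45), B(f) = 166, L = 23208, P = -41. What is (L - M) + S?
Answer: 281376352/16289 ≈ 17274.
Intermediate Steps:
M = 5934 (M = -69*(-41 - 45) = -69*(-86) = 5934)
S = 166/16289 (S = 166/((-1*(-16289))) = 166/16289 ≈ 0.010191)
(L - M) + S = (23208 - 1*5934) + 166/16289 = (23208 - 5934) + 166/16289 = 17274 + 166/16289 = 281376352/16289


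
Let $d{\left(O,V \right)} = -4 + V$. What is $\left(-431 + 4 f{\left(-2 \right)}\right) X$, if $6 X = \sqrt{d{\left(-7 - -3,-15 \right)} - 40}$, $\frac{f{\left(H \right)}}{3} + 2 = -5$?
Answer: $- \frac{515 i \sqrt{59}}{6} \approx - 659.3 i$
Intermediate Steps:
$f{\left(H \right)} = -21$ ($f{\left(H \right)} = -6 + 3 \left(-5\right) = -6 - 15 = -21$)
$X = \frac{i \sqrt{59}}{6}$ ($X = \frac{\sqrt{\left(-4 - 15\right) - 40}}{6} = \frac{\sqrt{-19 - 40}}{6} = \frac{\sqrt{-59}}{6} = \frac{i \sqrt{59}}{6} \approx 1.2802 i$)
$\left(-431 + 4 f{\left(-2 \right)}\right) X = \left(-431 + 4 \left(-21\right)\right) \frac{i \sqrt{59}}{6} = \left(-431 - 84\right) \frac{i \sqrt{59}}{6} = - 515 \frac{i \sqrt{59}}{6} = - \frac{515 i \sqrt{59}}{6}$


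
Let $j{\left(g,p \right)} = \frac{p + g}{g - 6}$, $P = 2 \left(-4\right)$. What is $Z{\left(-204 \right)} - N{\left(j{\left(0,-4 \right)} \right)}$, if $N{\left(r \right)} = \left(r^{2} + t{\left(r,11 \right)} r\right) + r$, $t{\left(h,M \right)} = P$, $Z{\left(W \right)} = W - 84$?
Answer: $- \frac{2554}{9} \approx -283.78$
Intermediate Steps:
$P = -8$
$Z{\left(W \right)} = -84 + W$
$j{\left(g,p \right)} = \frac{g + p}{-6 + g}$
$t{\left(h,M \right)} = -8$
$N{\left(r \right)} = r^{2} - 7 r$ ($N{\left(r \right)} = \left(r^{2} - 8 r\right) + r = r^{2} - 7 r$)
$Z{\left(-204 \right)} - N{\left(j{\left(0,-4 \right)} \right)} = \left(-84 - 204\right) - \frac{0 - 4}{-6 + 0} \left(-7 + \frac{0 - 4}{-6 + 0}\right) = -288 - \frac{1}{-6} \left(-4\right) \left(-7 + \frac{1}{-6} \left(-4\right)\right) = -288 - \left(- \frac{1}{6}\right) \left(-4\right) \left(-7 - - \frac{2}{3}\right) = -288 - \frac{2 \left(-7 + \frac{2}{3}\right)}{3} = -288 - \frac{2}{3} \left(- \frac{19}{3}\right) = -288 - - \frac{38}{9} = -288 + \frac{38}{9} = - \frac{2554}{9}$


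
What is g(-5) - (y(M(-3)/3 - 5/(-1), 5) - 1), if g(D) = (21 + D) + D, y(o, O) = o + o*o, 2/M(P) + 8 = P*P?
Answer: -232/9 ≈ -25.778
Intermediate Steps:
M(P) = 2/(-8 + P**2) (M(P) = 2/(-8 + P*P) = 2/(-8 + P**2))
y(o, O) = o + o**2
g(D) = 21 + 2*D
g(-5) - (y(M(-3)/3 - 5/(-1), 5) - 1) = (21 + 2*(-5)) - (((2/(-8 + (-3)**2))/3 - 5/(-1))*(1 + ((2/(-8 + (-3)**2))/3 - 5/(-1))) - 1) = (21 - 10) - (((2/(-8 + 9))*(1/3) - 5*(-1))*(1 + ((2/(-8 + 9))*(1/3) - 5*(-1))) - 1) = 11 - (((2/1)*(1/3) + 5)*(1 + ((2/1)*(1/3) + 5)) - 1) = 11 - (((2*1)*(1/3) + 5)*(1 + ((2*1)*(1/3) + 5)) - 1) = 11 - ((2*(1/3) + 5)*(1 + (2*(1/3) + 5)) - 1) = 11 - ((2/3 + 5)*(1 + (2/3 + 5)) - 1) = 11 - (17*(1 + 17/3)/3 - 1) = 11 - ((17/3)*(20/3) - 1) = 11 - (340/9 - 1) = 11 - 331/9 = -232/9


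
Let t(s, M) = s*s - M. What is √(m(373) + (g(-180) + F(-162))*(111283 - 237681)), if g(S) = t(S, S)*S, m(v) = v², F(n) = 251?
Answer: 3*√82357427159 ≈ 8.6094e+5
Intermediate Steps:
t(s, M) = s² - M
g(S) = S*(S² - S) (g(S) = (S² - S)*S = S*(S² - S))
√(m(373) + (g(-180) + F(-162))*(111283 - 237681)) = √(373² + ((-180)²*(-1 - 180) + 251)*(111283 - 237681)) = √(139129 + (32400*(-181) + 251)*(-126398)) = √(139129 + (-5864400 + 251)*(-126398)) = √(139129 - 5864149*(-126398)) = √(139129 + 741216705302) = √741216844431 = 3*√82357427159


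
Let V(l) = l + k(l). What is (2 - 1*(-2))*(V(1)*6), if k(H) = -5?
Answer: -96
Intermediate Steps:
V(l) = -5 + l (V(l) = l - 5 = -5 + l)
(2 - 1*(-2))*(V(1)*6) = (2 - 1*(-2))*((-5 + 1)*6) = (2 + 2)*(-4*6) = 4*(-24) = -96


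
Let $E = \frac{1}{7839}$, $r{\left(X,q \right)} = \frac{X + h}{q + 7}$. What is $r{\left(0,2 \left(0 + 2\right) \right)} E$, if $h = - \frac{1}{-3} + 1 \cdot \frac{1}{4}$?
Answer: $\frac{7}{1034748} \approx 6.7649 \cdot 10^{-6}$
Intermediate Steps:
$h = \frac{7}{12}$ ($h = \left(-1\right) \left(- \frac{1}{3}\right) + 1 \cdot \frac{1}{4} = \frac{1}{3} + \frac{1}{4} = \frac{7}{12} \approx 0.58333$)
$r{\left(X,q \right)} = \frac{\frac{7}{12} + X}{7 + q}$ ($r{\left(X,q \right)} = \frac{X + \frac{7}{12}}{q + 7} = \frac{\frac{7}{12} + X}{7 + q}$)
$E = \frac{1}{7839} \approx 0.00012757$
$r{\left(0,2 \left(0 + 2\right) \right)} E = \frac{\frac{7}{12} + 0}{7 + 2 \left(0 + 2\right)} \frac{1}{7839} = \frac{1}{7 + 2 \cdot 2} \cdot \frac{7}{12} \cdot \frac{1}{7839} = \frac{1}{7 + 4} \cdot \frac{7}{12} \cdot \frac{1}{7839} = \frac{1}{11} \cdot \frac{7}{12} \cdot \frac{1}{7839} = \frac{7}{132} \cdot \frac{1}{7839} = \frac{7}{1034748}$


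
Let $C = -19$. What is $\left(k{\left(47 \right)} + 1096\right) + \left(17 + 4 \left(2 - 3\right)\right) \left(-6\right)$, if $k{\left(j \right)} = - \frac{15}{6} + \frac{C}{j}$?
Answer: $\frac{95419}{94} \approx 1015.1$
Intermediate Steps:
$k{\left(j \right)} = - \frac{5}{2} - \frac{19}{j}$ ($k{\left(j \right)} = - \frac{15}{6} - \frac{19}{j} = \left(-15\right) \frac{1}{6} - \frac{19}{j} = - \frac{5}{2} - \frac{19}{j}$)
$\left(k{\left(47 \right)} + 1096\right) + \left(17 + 4 \left(2 - 3\right)\right) \left(-6\right) = \left(\left(- \frac{5}{2} - \frac{19}{47}\right) + 1096\right) + \left(17 + 4 \left(2 - 3\right)\right) \left(-6\right) = \left(\left(- \frac{5}{2} - \frac{19}{47}\right) + 1096\right) + \left(17 + 4 \left(-1\right)\right) \left(-6\right) = \left(\left(- \frac{5}{2} - \frac{19}{47}\right) + 1096\right) + \left(17 - 4\right) \left(-6\right) = \left(- \frac{273}{94} + 1096\right) + 13 \left(-6\right) = \frac{102751}{94} - 78 = \frac{95419}{94}$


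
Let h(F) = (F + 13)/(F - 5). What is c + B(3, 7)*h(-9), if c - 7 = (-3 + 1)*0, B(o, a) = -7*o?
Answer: 13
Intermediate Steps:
h(F) = (13 + F)/(-5 + F)
c = 7 (c = 7 + (-3 + 1)*0 = 7 - 2*0 = 7 + 0 = 7)
c + B(3, 7)*h(-9) = 7 + (-7*3)*((13 - 9)/(-5 - 9)) = 7 - 21*4/(-14) = 7 - (-3)*4/2 = 7 - 21*(-2/7) = 7 + 6 = 13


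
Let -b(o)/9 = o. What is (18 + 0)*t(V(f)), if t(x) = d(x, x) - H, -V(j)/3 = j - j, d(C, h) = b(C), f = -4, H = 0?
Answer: 0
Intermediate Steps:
b(o) = -9*o
d(C, h) = -9*C
V(j) = 0 (V(j) = -3*(j - j) = -3*0 = 0)
t(x) = -9*x (t(x) = -9*x - 1*0 = -9*x + 0 = -9*x)
(18 + 0)*t(V(f)) = (18 + 0)*(-9*0) = 18*0 = 0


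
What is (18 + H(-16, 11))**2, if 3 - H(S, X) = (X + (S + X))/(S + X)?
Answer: 12321/25 ≈ 492.84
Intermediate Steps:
H(S, X) = 3 - (S + 2*X)/(S + X) (H(S, X) = 3 - (X + (S + X))/(S + X) = 3 - (S + 2*X)/(S + X))
(18 + H(-16, 11))**2 = (18 + (11 + 2*(-16))/(-16 + 11))**2 = (18 + (11 - 32)/(-5))**2 = (18 - 1/5*(-21))**2 = (18 + 21/5)**2 = (111/5)**2 = 12321/25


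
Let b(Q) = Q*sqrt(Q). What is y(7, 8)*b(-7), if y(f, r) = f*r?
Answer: -392*I*sqrt(7) ≈ -1037.1*I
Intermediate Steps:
b(Q) = Q**(3/2)
y(7, 8)*b(-7) = (7*8)*(-7)**(3/2) = 56*(-7*I*sqrt(7)) = -392*I*sqrt(7)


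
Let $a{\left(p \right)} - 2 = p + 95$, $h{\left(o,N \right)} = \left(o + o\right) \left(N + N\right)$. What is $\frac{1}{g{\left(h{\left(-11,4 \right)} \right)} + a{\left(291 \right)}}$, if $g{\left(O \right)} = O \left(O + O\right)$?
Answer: $\frac{1}{62340} \approx 1.6041 \cdot 10^{-5}$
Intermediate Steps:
$h{\left(o,N \right)} = 4 N o$ ($h{\left(o,N \right)} = 2 o 2 N = 4 N o$)
$a{\left(p \right)} = 97 + p$ ($a{\left(p \right)} = 2 + \left(p + 95\right) = 2 + \left(95 + p\right) = 97 + p$)
$g{\left(O \right)} = 2 O^{2}$ ($g{\left(O \right)} = O 2 O = 2 O^{2}$)
$\frac{1}{g{\left(h{\left(-11,4 \right)} \right)} + a{\left(291 \right)}} = \frac{1}{2 \left(4 \cdot 4 \left(-11\right)\right)^{2} + \left(97 + 291\right)} = \frac{1}{2 \left(-176\right)^{2} + 388} = \frac{1}{2 \cdot 30976 + 388} = \frac{1}{61952 + 388} = \frac{1}{62340}$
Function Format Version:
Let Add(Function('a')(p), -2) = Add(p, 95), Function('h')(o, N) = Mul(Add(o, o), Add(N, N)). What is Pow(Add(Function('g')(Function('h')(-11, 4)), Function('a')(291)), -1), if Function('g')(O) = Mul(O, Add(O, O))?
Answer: Rational(1, 62340) ≈ 1.6041e-5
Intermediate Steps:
Function('h')(o, N) = Mul(4, N, o) (Function('h')(o, N) = Mul(Mul(2, o), Mul(2, N)) = Mul(4, N, o))
Function('a')(p) = Add(97, p) (Function('a')(p) = Add(2, Add(p, 95)) = Add(2, Add(95, p)) = Add(97, p))
Function('g')(O) = Mul(2, Pow(O, 2)) (Function('g')(O) = Mul(O, Mul(2, O)) = Mul(2, Pow(O, 2)))
Pow(Add(Function('g')(Function('h')(-11, 4)), Function('a')(291)), -1) = Pow(Add(Mul(2, Pow(Mul(4, 4, -11), 2)), Add(97, 291)), -1) = Pow(Add(Mul(2, Pow(-176, 2)), 388), -1) = Pow(Add(Mul(2, 30976), 388), -1) = Pow(Add(61952, 388), -1) = Pow(62340, -1) = Rational(1, 62340)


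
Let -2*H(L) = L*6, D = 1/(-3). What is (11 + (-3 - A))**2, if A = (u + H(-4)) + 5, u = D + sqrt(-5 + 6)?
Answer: 841/9 ≈ 93.444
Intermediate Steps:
D = -1/3 ≈ -0.33333
H(L) = -3*L (H(L) = -L*6/2 = -3*L)
u = 2/3 (u = -1/3 + sqrt(-5 + 6) = -1/3 + sqrt(1) = -1/3 + 1 = 2/3 ≈ 0.66667)
A = 53/3 (A = (2/3 - 3*(-4)) + 5 = (2/3 + 12) + 5 = 38/3 + 5 = 53/3 ≈ 17.667)
(11 + (-3 - A))**2 = (11 + (-3 - 1*53/3))**2 = (11 + (-3 - 53/3))**2 = (11 - 62/3)**2 = (-29/3)**2 = 841/9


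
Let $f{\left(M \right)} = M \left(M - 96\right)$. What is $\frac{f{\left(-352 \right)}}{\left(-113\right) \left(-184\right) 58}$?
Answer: $\frac{9856}{75371} \approx 0.13077$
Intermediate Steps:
$f{\left(M \right)} = M \left(-96 + M\right)$
$\frac{f{\left(-352 \right)}}{\left(-113\right) \left(-184\right) 58} = \frac{\left(-352\right) \left(-96 - 352\right)}{\left(-113\right) \left(-184\right) 58} = \frac{\left(-352\right) \left(-448\right)}{20792 \cdot 58} = \frac{157696}{1205936} = 157696 \cdot \frac{1}{1205936} = \frac{9856}{75371}$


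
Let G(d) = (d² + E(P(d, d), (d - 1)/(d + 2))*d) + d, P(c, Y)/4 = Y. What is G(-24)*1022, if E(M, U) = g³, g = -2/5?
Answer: 70714224/125 ≈ 5.6571e+5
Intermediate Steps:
g = -⅖ (g = -2*⅕ = -⅖ ≈ -0.40000)
P(c, Y) = 4*Y
E(M, U) = -8/125 (E(M, U) = (-⅖)³ = -8/125)
G(d) = d² + 117*d/125 (G(d) = (d² - 8*d/125) + d = d² + 117*d/125)
G(-24)*1022 = ((1/125)*(-24)*(117 + 125*(-24)))*1022 = ((1/125)*(-24)*(117 - 3000))*1022 = ((1/125)*(-24)*(-2883))*1022 = (69192/125)*1022 = 70714224/125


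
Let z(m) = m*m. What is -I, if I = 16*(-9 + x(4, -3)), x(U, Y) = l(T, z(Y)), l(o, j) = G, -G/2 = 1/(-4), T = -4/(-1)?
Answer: 136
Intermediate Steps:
T = 4 (T = -4*(-1) = 4)
z(m) = m²
G = ½ (G = -2/(-4) = -2*(-¼) = ½ ≈ 0.50000)
l(o, j) = ½
x(U, Y) = ½
I = -136 (I = 16*(-9 + ½) = 16*(-17/2) = -136)
-I = -1*(-136) = 136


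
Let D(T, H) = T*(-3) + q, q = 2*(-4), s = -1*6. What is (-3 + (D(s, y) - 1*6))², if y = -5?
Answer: 1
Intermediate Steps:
s = -6
q = -8
D(T, H) = -8 - 3*T (D(T, H) = T*(-3) - 8 = -3*T - 8 = -8 - 3*T)
(-3 + (D(s, y) - 1*6))² = (-3 + ((-8 - 3*(-6)) - 1*6))² = (-3 + ((-8 + 18) - 6))² = (-3 + (10 - 6))² = (-3 + 4)² = 1² = 1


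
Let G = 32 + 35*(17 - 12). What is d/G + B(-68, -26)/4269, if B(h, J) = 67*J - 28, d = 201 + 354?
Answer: 222545/98187 ≈ 2.2665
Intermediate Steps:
d = 555
B(h, J) = -28 + 67*J
G = 207 (G = 32 + 35*5 = 32 + 175 = 207)
d/G + B(-68, -26)/4269 = 555/207 + (-28 + 67*(-26))/4269 = 555*(1/207) + (-28 - 1742)*(1/4269) = 185/69 - 1770*1/4269 = 185/69 - 590/1423 = 222545/98187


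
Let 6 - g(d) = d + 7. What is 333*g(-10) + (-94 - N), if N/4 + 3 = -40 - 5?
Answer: 3095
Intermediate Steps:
g(d) = -1 - d (g(d) = 6 - (d + 7) = 6 - (7 + d) = 6 + (-7 - d) = -1 - d)
N = -192 (N = -12 + 4*(-40 - 5) = -12 + 4*(-45) = -12 - 180 = -192)
333*g(-10) + (-94 - N) = 333*(-1 - 1*(-10)) + (-94 - 1*(-192)) = 333*(-1 + 10) + (-94 + 192) = 333*9 + 98 = 2997 + 98 = 3095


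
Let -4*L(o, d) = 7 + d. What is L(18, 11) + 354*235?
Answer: 166371/2 ≈ 83186.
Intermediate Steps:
L(o, d) = -7/4 - d/4 (L(o, d) = -(7 + d)/4 = -7/4 - d/4)
L(18, 11) + 354*235 = (-7/4 - ¼*11) + 354*235 = (-7/4 - 11/4) + 83190 = -9/2 + 83190 = 166371/2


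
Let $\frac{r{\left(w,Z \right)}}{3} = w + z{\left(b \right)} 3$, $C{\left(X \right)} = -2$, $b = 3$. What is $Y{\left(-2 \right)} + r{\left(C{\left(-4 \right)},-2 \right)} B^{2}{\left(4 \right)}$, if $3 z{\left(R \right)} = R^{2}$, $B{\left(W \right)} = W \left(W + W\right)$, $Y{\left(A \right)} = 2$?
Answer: $21506$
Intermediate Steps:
$B{\left(W \right)} = 2 W^{2}$ ($B{\left(W \right)} = W 2 W = 2 W^{2}$)
$z{\left(R \right)} = \frac{R^{2}}{3}$
$r{\left(w,Z \right)} = 27 + 3 w$ ($r{\left(w,Z \right)} = 3 \left(w + \frac{3^{2}}{3} \cdot 3\right) = 3 \left(w + \frac{1}{3} \cdot 9 \cdot 3\right) = 3 \left(w + 3 \cdot 3\right) = 3 \left(w + 9\right) = 3 \left(9 + w\right) = 27 + 3 w$)
$Y{\left(-2 \right)} + r{\left(C{\left(-4 \right)},-2 \right)} B^{2}{\left(4 \right)} = 2 + \left(27 + 3 \left(-2\right)\right) \left(2 \cdot 4^{2}\right)^{2} = 2 + \left(27 - 6\right) \left(2 \cdot 16\right)^{2} = 2 + 21 \cdot 32^{2} = 2 + 21 \cdot 1024 = 2 + 21504 = 21506$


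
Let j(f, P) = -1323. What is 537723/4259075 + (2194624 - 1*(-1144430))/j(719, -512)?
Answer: -1580063334169/626084025 ≈ -2523.7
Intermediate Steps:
537723/4259075 + (2194624 - 1*(-1144430))/j(719, -512) = 537723/4259075 + (2194624 - 1*(-1144430))/(-1323) = 537723*(1/4259075) + (2194624 + 1144430)*(-1/1323) = 537723/4259075 + 3339054*(-1/1323) = 537723/4259075 - 371006/147 = -1580063334169/626084025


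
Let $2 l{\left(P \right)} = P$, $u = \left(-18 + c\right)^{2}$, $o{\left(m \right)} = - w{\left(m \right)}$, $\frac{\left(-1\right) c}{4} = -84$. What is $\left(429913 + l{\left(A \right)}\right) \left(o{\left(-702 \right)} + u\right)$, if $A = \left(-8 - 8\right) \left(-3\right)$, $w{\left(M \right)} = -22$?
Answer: $43486407802$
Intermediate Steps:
$c = 336$ ($c = \left(-4\right) \left(-84\right) = 336$)
$o{\left(m \right)} = 22$ ($o{\left(m \right)} = \left(-1\right) \left(-22\right) = 22$)
$A = 48$ ($A = \left(-16\right) \left(-3\right) = 48$)
$u = 101124$ ($u = \left(-18 + 336\right)^{2} = 318^{2} = 101124$)
$l{\left(P \right)} = \frac{P}{2}$
$\left(429913 + l{\left(A \right)}\right) \left(o{\left(-702 \right)} + u\right) = \left(429913 + \frac{1}{2} \cdot 48\right) \left(22 + 101124\right) = \left(429913 + 24\right) 101146 = 429937 \cdot 101146 = 43486407802$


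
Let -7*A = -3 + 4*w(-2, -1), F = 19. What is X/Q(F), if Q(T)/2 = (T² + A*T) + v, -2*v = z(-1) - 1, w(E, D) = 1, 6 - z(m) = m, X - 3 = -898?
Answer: -6265/4974 ≈ -1.2596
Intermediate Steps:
X = -895 (X = 3 - 898 = -895)
z(m) = 6 - m
v = -3 (v = -((6 - 1*(-1)) - 1)/2 = -((6 + 1) - 1)/2 = -(7 - 1)/2 = -½*6 = -3)
A = -⅐ (A = -(-3 + 4*1)/7 = -(-3 + 4)/7 = -⅐*1 = -⅐ ≈ -0.14286)
Q(T) = -6 + 2*T² - 2*T/7 (Q(T) = 2*((T² - T/7) - 3) = 2*(-3 + T² - T/7) = -6 + 2*T² - 2*T/7)
X/Q(F) = -895/(-6 + 2*19² - 2/7*19) = -895/(-6 + 2*361 - 38/7) = -895/(-6 + 722 - 38/7) = -895/4974/7 = -895*7/4974 = -6265/4974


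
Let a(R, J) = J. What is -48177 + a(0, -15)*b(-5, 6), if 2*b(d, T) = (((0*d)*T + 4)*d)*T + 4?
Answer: -47307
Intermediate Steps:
b(d, T) = 2 + 2*T*d (b(d, T) = ((((0*d)*T + 4)*d)*T + 4)/2 = (((0*T + 4)*d)*T + 4)/2 = (((0 + 4)*d)*T + 4)/2 = ((4*d)*T + 4)/2 = (4*T*d + 4)/2 = (4 + 4*T*d)/2 = 2 + 2*T*d)
-48177 + a(0, -15)*b(-5, 6) = -48177 - 15*(2 + 2*6*(-5)) = -48177 - 15*(2 - 60) = -48177 - 15*(-58) = -48177 + 870 = -47307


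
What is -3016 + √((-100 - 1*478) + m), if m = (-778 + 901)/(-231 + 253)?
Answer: -3016 + 7*I*√5654/22 ≈ -3016.0 + 23.925*I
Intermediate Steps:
m = 123/22 ≈ 5.5909
-3016 + √((-100 - 1*478) + m) = -3016 + √((-100 - 1*478) + 123/22) = -3016 + √((-100 - 478) + 123/22) = -3016 + √(-578 + 123/22) = -3016 + √(-12593/22) = -3016 + 7*I*√5654/22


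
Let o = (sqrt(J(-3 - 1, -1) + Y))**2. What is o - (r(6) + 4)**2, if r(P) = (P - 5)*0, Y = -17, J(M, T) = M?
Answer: -37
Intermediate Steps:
r(P) = 0 (r(P) = (-5 + P)*0 = 0)
o = -21 (o = (sqrt((-3 - 1) - 17))**2 = (sqrt(-4 - 17))**2 = (sqrt(-21))**2 = (I*sqrt(21))**2 = -21)
o - (r(6) + 4)**2 = -21 - (0 + 4)**2 = -21 - 1*4**2 = -21 - 1*16 = -21 - 16 = -37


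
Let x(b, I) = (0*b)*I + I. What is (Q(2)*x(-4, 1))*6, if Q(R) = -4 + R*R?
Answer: 0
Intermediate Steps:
Q(R) = -4 + R**2
x(b, I) = I (x(b, I) = 0*I + I = 0 + I = I)
(Q(2)*x(-4, 1))*6 = ((-4 + 2**2)*1)*6 = ((-4 + 4)*1)*6 = (0*1)*6 = 0*6 = 0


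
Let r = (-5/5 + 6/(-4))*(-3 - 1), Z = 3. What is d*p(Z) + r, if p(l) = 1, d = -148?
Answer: -138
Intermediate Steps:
r = 10 (r = (-5*⅕ + 6*(-¼))*(-4) = (-1 - 3/2)*(-4) = -5/2*(-4) = 10)
d*p(Z) + r = -148*1 + 10 = -148 + 10 = -138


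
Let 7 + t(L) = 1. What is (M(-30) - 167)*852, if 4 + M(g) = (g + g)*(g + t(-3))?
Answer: 1694628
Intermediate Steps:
t(L) = -6 (t(L) = -7 + 1 = -6)
M(g) = -4 + 2*g*(-6 + g) (M(g) = -4 + (g + g)*(g - 6) = -4 + (2*g)*(-6 + g) = -4 + 2*g*(-6 + g))
(M(-30) - 167)*852 = ((-4 - 12*(-30) + 2*(-30)²) - 167)*852 = ((-4 + 360 + 2*900) - 167)*852 = ((-4 + 360 + 1800) - 167)*852 = (2156 - 167)*852 = 1989*852 = 1694628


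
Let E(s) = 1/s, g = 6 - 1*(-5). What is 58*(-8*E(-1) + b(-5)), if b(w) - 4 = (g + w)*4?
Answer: 2088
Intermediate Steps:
g = 11 (g = 6 + 5 = 11)
E(s) = 1/s
b(w) = 48 + 4*w (b(w) = 4 + (11 + w)*4 = 4 + (44 + 4*w) = 48 + 4*w)
58*(-8*E(-1) + b(-5)) = 58*(-8/(-1) + (48 + 4*(-5))) = 58*(-8*(-1) + (48 - 20)) = 58*(8 + 28) = 58*36 = 2088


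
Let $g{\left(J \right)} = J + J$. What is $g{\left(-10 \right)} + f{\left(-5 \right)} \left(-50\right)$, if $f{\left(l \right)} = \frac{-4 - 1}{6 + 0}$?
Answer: $\frac{65}{3} \approx 21.667$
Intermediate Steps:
$g{\left(J \right)} = 2 J$
$f{\left(l \right)} = - \frac{5}{6}$
$g{\left(-10 \right)} + f{\left(-5 \right)} \left(-50\right) = 2 \left(-10\right) - - \frac{125}{3} = -20 + \frac{125}{3} = \frac{65}{3}$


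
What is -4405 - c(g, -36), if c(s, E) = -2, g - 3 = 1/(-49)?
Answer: -4403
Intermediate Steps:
g = 146/49 (g = 3 + 1/(-49) = 3 - 1/49 = 146/49 ≈ 2.9796)
-4405 - c(g, -36) = -4405 - 1*(-2) = -4405 + 2 = -4403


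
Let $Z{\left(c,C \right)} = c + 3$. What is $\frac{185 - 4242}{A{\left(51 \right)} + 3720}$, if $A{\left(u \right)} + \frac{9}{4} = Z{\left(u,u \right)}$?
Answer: $- \frac{16228}{15087} \approx -1.0756$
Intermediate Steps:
$Z{\left(c,C \right)} = 3 + c$
$A{\left(u \right)} = \frac{3}{4} + u$ ($A{\left(u \right)} = - \frac{9}{4} + \left(3 + u\right) = \frac{3}{4} + u$)
$\frac{185 - 4242}{A{\left(51 \right)} + 3720} = \frac{185 - 4242}{\left(\frac{3}{4} + 51\right) + 3720} = - \frac{4057}{\frac{207}{4} + 3720} = - \frac{4057}{\frac{15087}{4}} = \left(-4057\right) \frac{4}{15087} = - \frac{16228}{15087}$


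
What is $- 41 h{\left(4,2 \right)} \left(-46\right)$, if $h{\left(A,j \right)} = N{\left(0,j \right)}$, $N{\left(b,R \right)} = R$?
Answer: $3772$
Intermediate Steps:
$h{\left(A,j \right)} = j$
$- 41 h{\left(4,2 \right)} \left(-46\right) = \left(-41\right) 2 \left(-46\right) = \left(-82\right) \left(-46\right) = 3772$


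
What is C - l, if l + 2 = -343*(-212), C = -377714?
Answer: -450428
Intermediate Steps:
l = 72714 (l = -2 - 343*(-212) = -2 + 72716 = 72714)
C - l = -377714 - 1*72714 = -377714 - 72714 = -450428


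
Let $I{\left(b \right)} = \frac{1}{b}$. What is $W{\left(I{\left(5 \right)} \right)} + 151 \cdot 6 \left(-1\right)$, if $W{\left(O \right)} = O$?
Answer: $- \frac{4529}{5} \approx -905.8$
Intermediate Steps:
$W{\left(I{\left(5 \right)} \right)} + 151 \cdot 6 \left(-1\right) = \frac{1}{5} + 151 \cdot 6 \left(-1\right) = \frac{1}{5} + 151 \left(-6\right) = \frac{1}{5} - 906 = - \frac{4529}{5}$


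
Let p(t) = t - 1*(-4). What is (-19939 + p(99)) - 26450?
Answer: -46286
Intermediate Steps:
p(t) = 4 + t (p(t) = t + 4 = 4 + t)
(-19939 + p(99)) - 26450 = (-19939 + (4 + 99)) - 26450 = (-19939 + 103) - 26450 = -19836 - 26450 = -46286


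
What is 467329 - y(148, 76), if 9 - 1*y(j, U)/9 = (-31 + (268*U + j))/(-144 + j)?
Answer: 2053357/4 ≈ 5.1334e+5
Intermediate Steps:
y(j, U) = 81 - 9*(-31 + j + 268*U)/(-144 + j) (y(j, U) = 81 - 9*(-31 + (268*U + j))/(-144 + j) = 81 - 9*(-31 + (j + 268*U))/(-144 + j) = 81 - 9*(-31 + j + 268*U)/(-144 + j))
467329 - y(148, 76) = 467329 - 9*(-1265 - 268*76 + 8*148)/(-144 + 148) = 467329 - 9*(-1265 - 20368 + 1184)/4 = 467329 - 9*(-20449)/4 = 467329 - 1*(-184041/4) = 467329 + 184041/4 = 2053357/4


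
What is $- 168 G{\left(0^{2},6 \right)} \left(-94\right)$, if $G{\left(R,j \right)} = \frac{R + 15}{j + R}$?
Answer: $39480$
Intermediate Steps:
$G{\left(R,j \right)} = \frac{15 + R}{R + j}$
$- 168 G{\left(0^{2},6 \right)} \left(-94\right) = - 168 \frac{15 + 0^{2}}{0^{2} + 6} \left(-94\right) = - 168 \frac{15 + 0}{0 + 6} \left(-94\right) = - 168 \cdot \frac{1}{6} \cdot 15 \left(-94\right) = \left(-168\right) \frac{5}{2} \left(-94\right) = \left(-420\right) \left(-94\right) = 39480$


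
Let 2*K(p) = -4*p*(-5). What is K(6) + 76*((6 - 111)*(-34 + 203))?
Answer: -1348560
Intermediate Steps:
K(p) = 10*p (K(p) = (-4*p*(-5))/2 = (20*p)/2 = 10*p)
K(6) + 76*((6 - 111)*(-34 + 203)) = 10*6 + 76*((6 - 111)*(-34 + 203)) = 60 + 76*(-105*169) = 60 + 76*(-17745) = 60 - 1348620 = -1348560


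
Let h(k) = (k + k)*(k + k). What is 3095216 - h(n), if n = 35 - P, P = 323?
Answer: 2763440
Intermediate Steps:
n = -288 (n = 35 - 1*323 = 35 - 323 = -288)
h(k) = 4*k² (h(k) = (2*k)*(2*k) = 4*k²)
3095216 - h(n) = 3095216 - 4*(-288)² = 3095216 - 4*82944 = 3095216 - 1*331776 = 3095216 - 331776 = 2763440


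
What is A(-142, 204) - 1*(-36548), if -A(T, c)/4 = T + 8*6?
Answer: 36924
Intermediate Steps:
A(T, c) = -192 - 4*T (A(T, c) = -4*(T + 8*6) = -4*(T + 48) = -4*(48 + T) = -192 - 4*T)
A(-142, 204) - 1*(-36548) = (-192 - 4*(-142)) - 1*(-36548) = (-192 + 568) + 36548 = 376 + 36548 = 36924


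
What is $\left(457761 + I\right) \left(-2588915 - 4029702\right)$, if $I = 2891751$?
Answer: $-22169137064904$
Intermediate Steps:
$\left(457761 + I\right) \left(-2588915 - 4029702\right) = \left(457761 + 2891751\right) \left(-2588915 - 4029702\right) = 3349512 \left(-6618617\right) = -22169137064904$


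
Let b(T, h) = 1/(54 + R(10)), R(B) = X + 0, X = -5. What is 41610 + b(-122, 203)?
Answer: 2038891/49 ≈ 41610.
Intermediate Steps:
R(B) = -5 (R(B) = -5 + 0 = -5)
b(T, h) = 1/49 (b(T, h) = 1/(54 - 5) = 1/49)
41610 + b(-122, 203) = 41610 + 1/49 = 2038891/49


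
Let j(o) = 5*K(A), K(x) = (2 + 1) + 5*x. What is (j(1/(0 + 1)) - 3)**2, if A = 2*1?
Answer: 3844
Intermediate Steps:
A = 2
K(x) = 3 + 5*x
j(o) = 65 (j(o) = 5*(3 + 5*2) = 5*(3 + 10) = 5*13 = 65)
(j(1/(0 + 1)) - 3)**2 = (65 - 3)**2 = 62**2 = 3844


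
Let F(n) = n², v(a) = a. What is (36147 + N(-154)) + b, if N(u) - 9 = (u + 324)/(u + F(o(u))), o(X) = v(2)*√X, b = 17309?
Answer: 4116788/77 ≈ 53465.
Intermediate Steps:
o(X) = 2*√X
N(u) = 9 + (324 + u)/(5*u) (N(u) = 9 + (u + 324)/(u + (2*√u)²) = 9 + (324 + u)/(u + 4*u) = 9 + (324 + u)/((5*u)) = 9 + (324 + u)*(1/(5*u)) = 9 + (324 + u)/(5*u))
(36147 + N(-154)) + b = (36147 + (⅖)*(162 + 23*(-154))/(-154)) + 17309 = (36147 + (⅖)*(-1/154)*(162 - 3542)) + 17309 = (36147 + (⅖)*(-1/154)*(-3380)) + 17309 = (36147 + 676/77) + 17309 = 2783995/77 + 17309 = 4116788/77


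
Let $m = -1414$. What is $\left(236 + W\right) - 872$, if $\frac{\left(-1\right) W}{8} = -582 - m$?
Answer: $-7292$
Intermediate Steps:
$W = -6656$ ($W = - 8 \left(-582 - -1414\right) = - 8 \left(-582 + 1414\right) = \left(-8\right) 832 = -6656$)
$\left(236 + W\right) - 872 = \left(236 - 6656\right) - 872 = -6420 - 872 = -7292$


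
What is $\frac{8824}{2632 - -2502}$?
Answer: $\frac{4412}{2567} \approx 1.7187$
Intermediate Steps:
$\frac{8824}{2632 - -2502} = \frac{8824}{2632 + 2502} = \frac{8824}{5134} = 8824 \cdot \frac{1}{5134} = \frac{4412}{2567}$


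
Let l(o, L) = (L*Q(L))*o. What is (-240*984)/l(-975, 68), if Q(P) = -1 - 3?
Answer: -984/1105 ≈ -0.89050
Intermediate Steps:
Q(P) = -4
l(o, L) = -4*L*o (l(o, L) = (L*(-4))*o = (-4*L)*o = -4*L*o)
(-240*984)/l(-975, 68) = (-240*984)/((-4*68*(-975))) = -236160/265200 = -236160*1/265200 = -984/1105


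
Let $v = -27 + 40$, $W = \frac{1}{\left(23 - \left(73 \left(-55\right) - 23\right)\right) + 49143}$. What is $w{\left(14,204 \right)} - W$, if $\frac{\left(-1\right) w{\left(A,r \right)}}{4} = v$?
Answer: $- \frac{2766609}{53204} \approx -52.0$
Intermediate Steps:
$W = \frac{1}{53204}$ ($W = \frac{1}{\left(23 - \left(-4015 - 23\right)\right) + 49143} = \frac{1}{\left(23 - -4038\right) + 49143} = \frac{1}{\left(23 + 4038\right) + 49143} = \frac{1}{4061 + 49143} = \frac{1}{53204} \approx 1.8796 \cdot 10^{-5}$)
$v = 13$
$w{\left(A,r \right)} = -52$ ($w{\left(A,r \right)} = \left(-4\right) 13 = -52$)
$w{\left(14,204 \right)} - W = -52 - \frac{1}{53204} = - \frac{2766609}{53204}$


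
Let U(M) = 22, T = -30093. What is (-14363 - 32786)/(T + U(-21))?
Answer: 47149/30071 ≈ 1.5679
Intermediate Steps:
(-14363 - 32786)/(T + U(-21)) = (-14363 - 32786)/(-30093 + 22) = -47149/(-30071) = -47149*(-1/30071) = 47149/30071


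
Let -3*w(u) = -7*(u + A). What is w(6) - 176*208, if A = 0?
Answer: -36594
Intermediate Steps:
w(u) = 7*u/3 (w(u) = -(-7)*(u + 0)/3 = -(-7)*u/3 = 7*u/3)
w(6) - 176*208 = (7/3)*6 - 176*208 = 14 - 36608 = -36594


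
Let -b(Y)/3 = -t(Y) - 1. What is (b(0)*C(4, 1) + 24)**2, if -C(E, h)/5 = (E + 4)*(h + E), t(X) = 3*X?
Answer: 331776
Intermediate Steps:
C(E, h) = -5*(4 + E)*(E + h) (C(E, h) = -5*(E + 4)*(h + E) = -5*(4 + E)*(E + h))
b(Y) = 3 + 9*Y (b(Y) = -3*(-3*Y - 1) = -3*(-1 - 3*Y) = 3 + 9*Y)
(b(0)*C(4, 1) + 24)**2 = ((3 + 9*0)*(-20*4 - 20*1 - 5*4**2 - 5*4*1) + 24)**2 = ((3 + 0)*(-80 - 20 - 5*16 - 20) + 24)**2 = (3*(-80 - 20 - 80 - 20) + 24)**2 = (3*(-200) + 24)**2 = (-600 + 24)**2 = (-576)**2 = 331776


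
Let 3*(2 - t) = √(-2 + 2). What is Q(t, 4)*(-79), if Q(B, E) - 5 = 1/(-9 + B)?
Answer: -2686/7 ≈ -383.71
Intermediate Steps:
t = 2 (t = 2 - √(-2 + 2)/3 = 2 - √0/3 = 2 - ⅓*0 = 2 + 0 = 2)
Q(B, E) = 5 + 1/(-9 + B)
Q(t, 4)*(-79) = ((-44 + 5*2)/(-9 + 2))*(-79) = ((-44 + 10)/(-7))*(-79) = -⅐*(-34)*(-79) = (34/7)*(-79) = -2686/7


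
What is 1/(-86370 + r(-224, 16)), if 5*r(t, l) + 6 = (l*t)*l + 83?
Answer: -5/489117 ≈ -1.0223e-5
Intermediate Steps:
r(t, l) = 77/5 + t*l**2/5 (r(t, l) = -6/5 + ((l*t)*l + 83)/5 = -6/5 + (t*l**2 + 83)/5 = -6/5 + (83 + t*l**2)/5 = -6/5 + (83/5 + t*l**2/5) = 77/5 + t*l**2/5)
1/(-86370 + r(-224, 16)) = 1/(-86370 + (77/5 + (1/5)*(-224)*16**2)) = 1/(-86370 + (77/5 + (1/5)*(-224)*256)) = 1/(-86370 + (77/5 - 57344/5)) = 1/(-86370 - 57267/5) = 1/(-489117/5) = -5/489117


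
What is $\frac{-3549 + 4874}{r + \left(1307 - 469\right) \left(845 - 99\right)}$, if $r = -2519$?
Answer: $\frac{1325}{622629} \approx 0.0021281$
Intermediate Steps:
$\frac{-3549 + 4874}{r + \left(1307 - 469\right) \left(845 - 99\right)} = \frac{-3549 + 4874}{-2519 + \left(1307 - 469\right) \left(845 - 99\right)} = \frac{1325}{-2519 + 838 \cdot 746} = \frac{1325}{-2519 + 625148} = \frac{1325}{622629}$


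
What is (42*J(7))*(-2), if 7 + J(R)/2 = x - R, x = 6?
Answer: 1344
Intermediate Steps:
J(R) = -2 - 2*R (J(R) = -14 + 2*(6 - R) = -14 + (12 - 2*R) = -2 - 2*R)
(42*J(7))*(-2) = (42*(-2 - 2*7))*(-2) = (42*(-2 - 14))*(-2) = (42*(-16))*(-2) = -672*(-2) = 1344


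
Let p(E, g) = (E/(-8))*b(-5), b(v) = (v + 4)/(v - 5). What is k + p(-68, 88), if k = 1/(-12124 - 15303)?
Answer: 466239/548540 ≈ 0.84996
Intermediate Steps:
k = -1/27427 (k = 1/(-27427) = -1/27427 ≈ -3.6460e-5)
b(v) = (4 + v)/(-5 + v)
p(E, g) = -E/80 (p(E, g) = (E/(-8))*((4 - 5)/(-5 - 5)) = (E*(-⅛))*(-1/(-10)) = (-E/8)*(-⅒*(-1)) = -E/8*(⅒) = -E/80)
k + p(-68, 88) = -1/27427 - 1/80*(-68) = -1/27427 + 17/20 = 466239/548540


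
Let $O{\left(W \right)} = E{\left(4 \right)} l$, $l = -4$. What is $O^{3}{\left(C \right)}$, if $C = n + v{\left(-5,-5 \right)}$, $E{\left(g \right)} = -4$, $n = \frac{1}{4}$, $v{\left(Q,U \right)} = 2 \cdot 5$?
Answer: $4096$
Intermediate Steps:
$v{\left(Q,U \right)} = 10$
$n = \frac{1}{4} \approx 0.25$
$C = \frac{41}{4}$ ($C = \frac{1}{4} + 10 = \frac{41}{4} \approx 10.25$)
$O{\left(W \right)} = 16$ ($O{\left(W \right)} = \left(-4\right) \left(-4\right) = 16$)
$O^{3}{\left(C \right)} = 16^{3} = 4096$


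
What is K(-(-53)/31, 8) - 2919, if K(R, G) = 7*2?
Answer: -2905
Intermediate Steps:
K(R, G) = 14
K(-(-53)/31, 8) - 2919 = 14 - 2919 = -2905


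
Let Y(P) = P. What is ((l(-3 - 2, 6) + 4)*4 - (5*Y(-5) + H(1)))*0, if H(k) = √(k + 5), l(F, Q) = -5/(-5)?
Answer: 0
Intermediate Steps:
l(F, Q) = 1 (l(F, Q) = -5*(-⅕) = 1)
H(k) = √(5 + k)
((l(-3 - 2, 6) + 4)*4 - (5*Y(-5) + H(1)))*0 = ((1 + 4)*4 - (5*(-5) + √(5 + 1)))*0 = (5*4 - (-25 + √6))*0 = (20 + (25 - √6))*0 = (45 - √6)*0 = 0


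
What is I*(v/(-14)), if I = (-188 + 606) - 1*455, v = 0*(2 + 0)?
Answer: 0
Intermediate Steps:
v = 0 (v = 0*2 = 0)
I = -37 (I = 418 - 455 = -37)
I*(v/(-14)) = -0/(-14) = -0*(-1)/14 = -37*0 = 0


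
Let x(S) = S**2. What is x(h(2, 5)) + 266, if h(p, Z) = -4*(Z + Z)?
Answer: 1866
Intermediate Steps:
h(p, Z) = -8*Z
x(h(2, 5)) + 266 = (-8*5)**2 + 266 = (-40)**2 + 266 = 1600 + 266 = 1866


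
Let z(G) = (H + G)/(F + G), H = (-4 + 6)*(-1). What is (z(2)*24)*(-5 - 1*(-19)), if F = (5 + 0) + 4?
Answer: 0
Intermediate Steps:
F = 9 (F = 5 + 4 = 9)
H = -2 (H = 2*(-1) = -2)
z(G) = (-2 + G)/(9 + G)
(z(2)*24)*(-5 - 1*(-19)) = (((-2 + 2)/(9 + 2))*24)*(-5 - 1*(-19)) = ((0/11)*24)*(-5 + 19) = (((1/11)*0)*24)*14 = (0*24)*14 = 0*14 = 0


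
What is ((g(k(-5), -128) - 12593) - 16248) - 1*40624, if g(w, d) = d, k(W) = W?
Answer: -69593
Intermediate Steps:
((g(k(-5), -128) - 12593) - 16248) - 1*40624 = ((-128 - 12593) - 16248) - 1*40624 = (-12721 - 16248) - 40624 = -28969 - 40624 = -69593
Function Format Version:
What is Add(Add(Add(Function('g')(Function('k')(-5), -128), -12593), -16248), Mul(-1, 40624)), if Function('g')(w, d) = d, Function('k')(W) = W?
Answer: -69593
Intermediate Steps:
Add(Add(Add(Function('g')(Function('k')(-5), -128), -12593), -16248), Mul(-1, 40624)) = Add(Add(Add(-128, -12593), -16248), Mul(-1, 40624)) = Add(Add(-12721, -16248), -40624) = Add(-28969, -40624) = -69593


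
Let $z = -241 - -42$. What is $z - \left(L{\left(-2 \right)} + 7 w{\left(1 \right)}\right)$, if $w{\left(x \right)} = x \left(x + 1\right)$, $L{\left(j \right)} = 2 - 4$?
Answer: $-211$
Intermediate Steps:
$L{\left(j \right)} = -2$
$w{\left(x \right)} = x \left(1 + x\right)$
$z = -199$ ($z = -241 + 42 = -199$)
$z - \left(L{\left(-2 \right)} + 7 w{\left(1 \right)}\right) = -199 - \left(-2 + 7 \cdot 1 \left(1 + 1\right)\right) = -199 - \left(-2 + 7 \cdot 1 \cdot 2\right) = -199 - \left(-2 + 7 \cdot 2\right) = -199 - \left(-2 + 14\right) = -199 - 12 = -211$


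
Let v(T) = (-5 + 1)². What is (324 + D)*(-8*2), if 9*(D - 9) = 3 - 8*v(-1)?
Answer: -45952/9 ≈ -5105.8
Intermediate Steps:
v(T) = 16 (v(T) = (-4)² = 16)
D = -44/9 (D = 9 + (3 - 8*16)/9 = 9 + (3 - 128)/9 = 9 + (⅑)*(-125) = 9 - 125/9 = -44/9 ≈ -4.8889)
(324 + D)*(-8*2) = (324 - 44/9)*(-8*2) = (2872/9)*(-16) = -45952/9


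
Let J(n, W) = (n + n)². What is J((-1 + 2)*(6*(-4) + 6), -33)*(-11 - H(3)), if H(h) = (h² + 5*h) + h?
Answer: -49248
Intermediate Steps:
H(h) = h² + 6*h
J(n, W) = 4*n² (J(n, W) = (2*n)² = 4*n²)
J((-1 + 2)*(6*(-4) + 6), -33)*(-11 - H(3)) = (4*((-1 + 2)*(6*(-4) + 6))²)*(-11 - 3*(6 + 3)) = (4*(1*(-24 + 6))²)*(-11 - 3*9) = (4*(1*(-18))²)*(-11 - 1*27) = (4*(-18)²)*(-11 - 27) = (4*324)*(-38) = 1296*(-38) = -49248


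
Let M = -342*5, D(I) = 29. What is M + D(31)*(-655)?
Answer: -20705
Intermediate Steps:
M = -1710
M + D(31)*(-655) = -1710 + 29*(-655) = -1710 - 18995 = -20705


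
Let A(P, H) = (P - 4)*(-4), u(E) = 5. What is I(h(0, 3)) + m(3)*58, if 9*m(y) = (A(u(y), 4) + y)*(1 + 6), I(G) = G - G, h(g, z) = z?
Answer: -406/9 ≈ -45.111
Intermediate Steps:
I(G) = 0
A(P, H) = 16 - 4*P (A(P, H) = (-4 + P)*(-4) = 16 - 4*P)
m(y) = -28/9 + 7*y/9 (m(y) = (((16 - 4*5) + y)*(1 + 6))/9 = (((16 - 20) + y)*7)/9 = ((-4 + y)*7)/9 = (-28 + 7*y)/9 = -28/9 + 7*y/9)
I(h(0, 3)) + m(3)*58 = 0 + (-28/9 + (7/9)*3)*58 = 0 + (-28/9 + 7/3)*58 = 0 - 7/9*58 = 0 - 406/9 = -406/9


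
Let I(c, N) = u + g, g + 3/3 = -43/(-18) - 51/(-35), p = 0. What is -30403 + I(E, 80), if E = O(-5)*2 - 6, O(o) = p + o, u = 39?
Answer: -19127527/630 ≈ -30361.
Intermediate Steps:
O(o) = o (O(o) = 0 + o = o)
E = -16 (E = -5*2 - 6 = -10 - 6 = -16)
g = 1793/630 (g = -1 + (-43/(-18) - 51/(-35)) = -1 + (-43*(-1/18) - 51*(-1/35)) = -1 + (43/18 + 51/35) = -1 + 2423/630 = 1793/630 ≈ 2.8460)
I(c, N) = 26363/630 (I(c, N) = 39 + 1793/630 = 26363/630)
-30403 + I(E, 80) = -30403 + 26363/630 = -19127527/630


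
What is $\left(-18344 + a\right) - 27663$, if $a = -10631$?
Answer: $-56638$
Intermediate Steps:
$\left(-18344 + a\right) - 27663 = \left(-18344 - 10631\right) - 27663 = -28975 - 27663 = -56638$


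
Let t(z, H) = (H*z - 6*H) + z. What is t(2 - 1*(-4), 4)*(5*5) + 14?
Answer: 164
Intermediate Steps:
t(z, H) = z - 6*H + H*z (t(z, H) = (-6*H + H*z) + z = z - 6*H + H*z)
t(2 - 1*(-4), 4)*(5*5) + 14 = ((2 - 1*(-4)) - 6*4 + 4*(2 - 1*(-4)))*(5*5) + 14 = ((2 + 4) - 24 + 4*(2 + 4))*25 + 14 = (6 - 24 + 4*6)*25 + 14 = (6 - 24 + 24)*25 + 14 = 6*25 + 14 = 150 + 14 = 164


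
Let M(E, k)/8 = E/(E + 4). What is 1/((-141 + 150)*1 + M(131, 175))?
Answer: 135/2263 ≈ 0.059655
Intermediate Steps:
M(E, k) = 8*E/(4 + E) (M(E, k) = 8*(E/(E + 4)) = 8*(E/(4 + E)) = 8*E/(4 + E))
1/((-141 + 150)*1 + M(131, 175)) = 1/((-141 + 150)*1 + 8*131/(4 + 131)) = 1/(9*1 + 8*131/135) = 1/(9 + 8*131*(1/135)) = 1/(9 + 1048/135) = 1/(2263/135) = 135/2263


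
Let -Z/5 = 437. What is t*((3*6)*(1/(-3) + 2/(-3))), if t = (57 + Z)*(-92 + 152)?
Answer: 2298240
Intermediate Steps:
Z = -2185 (Z = -5*437 = -2185)
t = -127680 (t = (57 - 2185)*(-92 + 152) = -2128*60 = -127680)
t*((3*6)*(1/(-3) + 2/(-3))) = -127680*3*6*(1/(-3) + 2/(-3)) = -2298240*(1*(-⅓) + 2*(-⅓)) = -2298240*(-⅓ - ⅔) = -2298240*(-1) = -127680*(-18) = 2298240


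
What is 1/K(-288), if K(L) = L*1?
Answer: -1/288 ≈ -0.0034722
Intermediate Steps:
K(L) = L
1/K(-288) = 1/(-288) = -1/288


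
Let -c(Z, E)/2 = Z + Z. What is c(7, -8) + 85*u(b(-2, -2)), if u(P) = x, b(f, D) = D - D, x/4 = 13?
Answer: 4392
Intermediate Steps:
x = 52 (x = 4*13 = 52)
b(f, D) = 0
c(Z, E) = -4*Z (c(Z, E) = -2*(Z + Z) = -4*Z)
u(P) = 52
c(7, -8) + 85*u(b(-2, -2)) = -4*7 + 85*52 = -28 + 4420 = 4392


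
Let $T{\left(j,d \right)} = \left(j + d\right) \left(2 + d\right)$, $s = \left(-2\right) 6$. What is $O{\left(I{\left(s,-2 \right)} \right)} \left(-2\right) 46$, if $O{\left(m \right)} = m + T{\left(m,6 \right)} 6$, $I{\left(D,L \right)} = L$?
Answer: $-17480$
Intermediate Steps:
$s = -12$
$T{\left(j,d \right)} = \left(2 + d\right) \left(d + j\right)$ ($T{\left(j,d \right)} = \left(d + j\right) \left(2 + d\right) = \left(2 + d\right) \left(d + j\right)$)
$O{\left(m \right)} = 288 + 49 m$ ($O{\left(m \right)} = m + \left(6^{2} + 2 \cdot 6 + 2 m + 6 m\right) 6 = m + \left(36 + 12 + 2 m + 6 m\right) 6 = m + \left(48 + 8 m\right) 6 = m + \left(288 + 48 m\right) = 288 + 49 m$)
$O{\left(I{\left(s,-2 \right)} \right)} \left(-2\right) 46 = \left(288 + 49 \left(-2\right)\right) \left(-2\right) 46 = \left(288 - 98\right) \left(-2\right) 46 = 190 \left(-2\right) 46 = \left(-380\right) 46 = -17480$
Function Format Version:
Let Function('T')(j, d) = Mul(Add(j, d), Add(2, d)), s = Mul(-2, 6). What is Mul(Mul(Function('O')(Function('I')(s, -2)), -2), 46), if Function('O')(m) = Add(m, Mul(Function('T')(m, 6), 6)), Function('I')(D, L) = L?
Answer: -17480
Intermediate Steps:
s = -12
Function('T')(j, d) = Mul(Add(2, d), Add(d, j)) (Function('T')(j, d) = Mul(Add(d, j), Add(2, d)) = Mul(Add(2, d), Add(d, j)))
Function('O')(m) = Add(288, Mul(49, m)) (Function('O')(m) = Add(m, Mul(Add(Pow(6, 2), Mul(2, 6), Mul(2, m), Mul(6, m)), 6)) = Add(m, Mul(Add(36, 12, Mul(2, m), Mul(6, m)), 6)) = Add(m, Mul(Add(48, Mul(8, m)), 6)) = Add(m, Add(288, Mul(48, m))) = Add(288, Mul(49, m)))
Mul(Mul(Function('O')(Function('I')(s, -2)), -2), 46) = Mul(Mul(Add(288, Mul(49, -2)), -2), 46) = Mul(Mul(Add(288, -98), -2), 46) = Mul(Mul(190, -2), 46) = Mul(-380, 46) = -17480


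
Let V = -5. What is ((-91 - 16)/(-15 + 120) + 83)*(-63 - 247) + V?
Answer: -533801/21 ≈ -25419.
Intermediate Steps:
((-91 - 16)/(-15 + 120) + 83)*(-63 - 247) + V = ((-91 - 16)/(-15 + 120) + 83)*(-63 - 247) - 5 = (-107/105 + 83)*(-310) - 5 = (8608/105)*(-310) - 5 = -533696/21 - 5 = -533801/21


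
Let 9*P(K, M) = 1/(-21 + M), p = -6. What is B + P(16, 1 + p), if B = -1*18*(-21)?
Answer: 88451/234 ≈ 378.00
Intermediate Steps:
P(K, M) = 1/(9*(-21 + M))
B = 378 (B = -18*(-21) = 378)
B + P(16, 1 + p) = 378 + 1/(9*(-21 + (1 - 6))) = 378 + 1/(9*(-21 - 5)) = 378 + (1/9)/(-26) = 378 + (1/9)*(-1/26) = 378 - 1/234 = 88451/234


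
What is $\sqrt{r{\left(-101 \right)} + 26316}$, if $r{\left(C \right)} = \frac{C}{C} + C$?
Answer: $2 \sqrt{6554} \approx 161.91$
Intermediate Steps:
$r{\left(C \right)} = 1 + C$
$\sqrt{r{\left(-101 \right)} + 26316} = \sqrt{\left(1 - 101\right) + 26316} = \sqrt{-100 + 26316} = \sqrt{26216} = 2 \sqrt{6554}$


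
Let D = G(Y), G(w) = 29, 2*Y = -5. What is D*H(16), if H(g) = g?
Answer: 464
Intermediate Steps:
Y = -5/2 (Y = (½)*(-5) = -5/2 ≈ -2.5000)
D = 29
D*H(16) = 29*16 = 464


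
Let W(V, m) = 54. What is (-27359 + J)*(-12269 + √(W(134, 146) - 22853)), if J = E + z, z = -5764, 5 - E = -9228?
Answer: 293106410 - 23890*I*√22799 ≈ 2.9311e+8 - 3.6072e+6*I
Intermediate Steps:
E = 9233 (E = 5 - 1*(-9228) = 5 + 9228 = 9233)
J = 3469 (J = 9233 - 5764 = 3469)
(-27359 + J)*(-12269 + √(W(134, 146) - 22853)) = (-27359 + 3469)*(-12269 + √(54 - 22853)) = -23890*(-12269 + √(-22799)) = -23890*(-12269 + I*√22799) = 293106410 - 23890*I*√22799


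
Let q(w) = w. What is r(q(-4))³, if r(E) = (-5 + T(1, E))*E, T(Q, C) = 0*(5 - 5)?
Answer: 8000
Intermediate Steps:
T(Q, C) = 0 (T(Q, C) = 0*0 = 0)
r(E) = -5*E (r(E) = (-5 + 0)*E = -5*E)
r(q(-4))³ = (-5*(-4))³ = 20³ = 8000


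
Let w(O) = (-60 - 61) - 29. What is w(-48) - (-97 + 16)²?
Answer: -6711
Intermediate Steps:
w(O) = -150 (w(O) = -121 - 29 = -150)
w(-48) - (-97 + 16)² = -150 - (-97 + 16)² = -150 - 1*(-81)² = -150 - 1*6561 = -150 - 6561 = -6711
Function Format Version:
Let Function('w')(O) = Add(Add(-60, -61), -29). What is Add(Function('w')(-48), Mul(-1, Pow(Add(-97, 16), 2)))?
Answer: -6711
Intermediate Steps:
Function('w')(O) = -150 (Function('w')(O) = Add(-121, -29) = -150)
Add(Function('w')(-48), Mul(-1, Pow(Add(-97, 16), 2))) = Add(-150, Mul(-1, Pow(Add(-97, 16), 2))) = Add(-150, Mul(-1, Pow(-81, 2))) = Add(-150, Mul(-1, 6561)) = Add(-150, -6561) = -6711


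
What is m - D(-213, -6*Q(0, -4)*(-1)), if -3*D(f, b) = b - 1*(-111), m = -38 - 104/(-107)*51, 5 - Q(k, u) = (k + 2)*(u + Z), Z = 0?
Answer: 7979/107 ≈ 74.570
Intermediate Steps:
Q(k, u) = 5 - u*(2 + k) (Q(k, u) = 5 - (k + 2)*(u + 0) = 5 - (2 + k)*u = 5 - u*(2 + k))
m = 1238/107 (m = -38 - 104*(-1/107)*51 = -38 + (104/107)*51 = -38 + 5304/107 = 1238/107 ≈ 11.570)
D(f, b) = -37 - b/3 (D(f, b) = -(b - 1*(-111))/3 = -(b + 111)/3 = -(111 + b)/3 = -37 - b/3)
m - D(-213, -6*Q(0, -4)*(-1)) = 1238/107 - (-37 - (-6*(5 - 2*(-4) - 1*0*(-4)))*(-1)/3) = 1238/107 - (-37 - (-6*(5 + 8 + 0))*(-1)/3) = 1238/107 - (-37 - (-6*13)*(-1)/3) = 1238/107 - (-37 - (-26)*(-1)) = 1238/107 - (-37 - ⅓*78) = 1238/107 - (-37 - 26) = 1238/107 - 1*(-63) = 1238/107 + 63 = 7979/107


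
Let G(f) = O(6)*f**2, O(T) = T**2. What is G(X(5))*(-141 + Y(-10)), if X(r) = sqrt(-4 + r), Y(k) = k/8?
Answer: -5121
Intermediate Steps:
Y(k) = k/8 (Y(k) = k*(1/8) = k/8)
G(f) = 36*f**2 (G(f) = 6**2*f**2 = 36*f**2)
G(X(5))*(-141 + Y(-10)) = (36*(sqrt(-4 + 5))**2)*(-141 + (1/8)*(-10)) = (36*(sqrt(1))**2)*(-141 - 5/4) = (36*1**2)*(-569/4) = (36*1)*(-569/4) = 36*(-569/4) = -5121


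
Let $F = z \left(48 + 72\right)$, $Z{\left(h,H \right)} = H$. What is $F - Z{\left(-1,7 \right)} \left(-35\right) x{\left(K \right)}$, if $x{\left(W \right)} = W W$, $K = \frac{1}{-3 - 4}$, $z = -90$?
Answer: $-10795$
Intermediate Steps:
$K = - \frac{1}{7}$ ($K = \frac{1}{-3 - 4} = \frac{1}{-7} = - \frac{1}{7} \approx -0.14286$)
$x{\left(W \right)} = W^{2}$
$F = -10800$ ($F = - 90 \left(48 + 72\right) = \left(-90\right) 120 = -10800$)
$F - Z{\left(-1,7 \right)} \left(-35\right) x{\left(K \right)} = -10800 - 7 \left(-35\right) \left(- \frac{1}{7}\right)^{2} = -10800 - \left(-245\right) \frac{1}{49} = -10800 - -5 = -10800 + 5 = -10795$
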